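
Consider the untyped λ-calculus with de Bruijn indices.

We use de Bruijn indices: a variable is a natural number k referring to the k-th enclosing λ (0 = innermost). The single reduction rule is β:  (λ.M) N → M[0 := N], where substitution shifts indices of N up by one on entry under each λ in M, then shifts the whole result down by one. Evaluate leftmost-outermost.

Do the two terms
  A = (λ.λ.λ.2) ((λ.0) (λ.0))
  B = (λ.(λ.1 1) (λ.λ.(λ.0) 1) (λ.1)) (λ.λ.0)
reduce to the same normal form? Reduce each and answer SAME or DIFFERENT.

Term A:
  start: (λ.λ.λ.2) ((λ.0) (λ.0))
  [1] λ.λ.(λ.0) (λ.0)
  [2] λ.λ.λ.0

Term B:
  start: (λ.(λ.1 1) (λ.λ.(λ.0) 1) (λ.1)) (λ.λ.0)
  [1] (λ.(λ.λ.0) (λ.λ.0)) (λ.λ.(λ.0) 1) (λ.λ.λ.0)
  [2] (λ.λ.0) (λ.λ.0) (λ.λ.λ.0)
  [3] (λ.0) (λ.λ.λ.0)
  [4] λ.λ.λ.0

Answer: SAME — A ⇓ λ.λ.λ.0, B ⇓ λ.λ.λ.0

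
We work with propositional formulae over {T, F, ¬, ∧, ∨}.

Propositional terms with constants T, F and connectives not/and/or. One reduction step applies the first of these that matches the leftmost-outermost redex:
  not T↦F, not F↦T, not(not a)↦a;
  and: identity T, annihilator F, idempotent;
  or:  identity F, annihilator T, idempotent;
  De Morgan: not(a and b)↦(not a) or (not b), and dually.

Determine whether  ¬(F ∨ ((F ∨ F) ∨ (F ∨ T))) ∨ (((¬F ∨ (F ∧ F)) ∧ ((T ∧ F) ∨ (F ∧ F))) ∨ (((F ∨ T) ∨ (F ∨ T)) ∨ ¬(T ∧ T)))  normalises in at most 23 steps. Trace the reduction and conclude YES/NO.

  start: ¬(F ∨ ((F ∨ F) ∨ (F ∨ T))) ∨ (((¬F ∨ (F ∧ F)) ∧ ((T ∧ F) ∨ (F ∧ F))) ∨ (((F ∨ T) ∨ (F ∨ T)) ∨ ¬(T ∧ T)))
  →1  (¬F ∧ ¬((F ∨ F) ∨ (F ∨ T))) ∨ (((¬F ∨ (F ∧ F)) ∧ ((T ∧ F) ∨ (F ∧ F))) ∨ (((F ∨ T) ∨ (F ∨ T)) ∨ ¬(T ∧ T)))
  →2  (T ∧ ¬((F ∨ F) ∨ (F ∨ T))) ∨ (((¬F ∨ (F ∧ F)) ∧ ((T ∧ F) ∨ (F ∧ F))) ∨ (((F ∨ T) ∨ (F ∨ T)) ∨ ¬(T ∧ T)))
  →3  ¬((F ∨ F) ∨ (F ∨ T)) ∨ (((¬F ∨ (F ∧ F)) ∧ ((T ∧ F) ∨ (F ∧ F))) ∨ (((F ∨ T) ∨ (F ∨ T)) ∨ ¬(T ∧ T)))
  →4  (¬(F ∨ F) ∧ ¬(F ∨ T)) ∨ (((¬F ∨ (F ∧ F)) ∧ ((T ∧ F) ∨ (F ∧ F))) ∨ (((F ∨ T) ∨ (F ∨ T)) ∨ ¬(T ∧ T)))
  →5  ((¬F ∧ ¬F) ∧ ¬(F ∨ T)) ∨ (((¬F ∨ (F ∧ F)) ∧ ((T ∧ F) ∨ (F ∧ F))) ∨ (((F ∨ T) ∨ (F ∨ T)) ∨ ¬(T ∧ T)))
  →6  (¬F ∧ ¬(F ∨ T)) ∨ (((¬F ∨ (F ∧ F)) ∧ ((T ∧ F) ∨ (F ∧ F))) ∨ (((F ∨ T) ∨ (F ∨ T)) ∨ ¬(T ∧ T)))
  →7  (T ∧ ¬(F ∨ T)) ∨ (((¬F ∨ (F ∧ F)) ∧ ((T ∧ F) ∨ (F ∧ F))) ∨ (((F ∨ T) ∨ (F ∨ T)) ∨ ¬(T ∧ T)))
  →8  ¬(F ∨ T) ∨ (((¬F ∨ (F ∧ F)) ∧ ((T ∧ F) ∨ (F ∧ F))) ∨ (((F ∨ T) ∨ (F ∨ T)) ∨ ¬(T ∧ T)))
  →9  (¬F ∧ ¬T) ∨ (((¬F ∨ (F ∧ F)) ∧ ((T ∧ F) ∨ (F ∧ F))) ∨ (((F ∨ T) ∨ (F ∨ T)) ∨ ¬(T ∧ T)))
  →10  (T ∧ ¬T) ∨ (((¬F ∨ (F ∧ F)) ∧ ((T ∧ F) ∨ (F ∧ F))) ∨ (((F ∨ T) ∨ (F ∨ T)) ∨ ¬(T ∧ T)))
  →11  ¬T ∨ (((¬F ∨ (F ∧ F)) ∧ ((T ∧ F) ∨ (F ∧ F))) ∨ (((F ∨ T) ∨ (F ∨ T)) ∨ ¬(T ∧ T)))
  →12  F ∨ (((¬F ∨ (F ∧ F)) ∧ ((T ∧ F) ∨ (F ∧ F))) ∨ (((F ∨ T) ∨ (F ∨ T)) ∨ ¬(T ∧ T)))
  →13  ((¬F ∨ (F ∧ F)) ∧ ((T ∧ F) ∨ (F ∧ F))) ∨ (((F ∨ T) ∨ (F ∨ T)) ∨ ¬(T ∧ T))
  →14  ((T ∨ (F ∧ F)) ∧ ((T ∧ F) ∨ (F ∧ F))) ∨ (((F ∨ T) ∨ (F ∨ T)) ∨ ¬(T ∧ T))
  →15  (T ∧ ((T ∧ F) ∨ (F ∧ F))) ∨ (((F ∨ T) ∨ (F ∨ T)) ∨ ¬(T ∧ T))
  →16  ((T ∧ F) ∨ (F ∧ F)) ∨ (((F ∨ T) ∨ (F ∨ T)) ∨ ¬(T ∧ T))
  →17  (F ∨ (F ∧ F)) ∨ (((F ∨ T) ∨ (F ∨ T)) ∨ ¬(T ∧ T))
  →18  (F ∧ F) ∨ (((F ∨ T) ∨ (F ∨ T)) ∨ ¬(T ∧ T))
  →19  F ∨ (((F ∨ T) ∨ (F ∨ T)) ∨ ¬(T ∧ T))
  →20  ((F ∨ T) ∨ (F ∨ T)) ∨ ¬(T ∧ T)
  →21  (F ∨ T) ∨ ¬(T ∧ T)
  →22  T ∨ ¬(T ∧ T)
  →23  T

Answer: YES — reaches normal form T in 23 ≤ 23 steps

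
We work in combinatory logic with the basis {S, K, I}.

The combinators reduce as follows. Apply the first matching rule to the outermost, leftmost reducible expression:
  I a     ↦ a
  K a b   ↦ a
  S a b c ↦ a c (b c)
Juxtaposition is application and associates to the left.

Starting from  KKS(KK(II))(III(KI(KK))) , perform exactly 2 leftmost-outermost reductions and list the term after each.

Answer: after 2 steps: KK(II)

Reduction:
  start: KKS(KK(II))(III(KI(KK)))
  [1] K(KK(II))(III(KI(KK)))
  [2] KK(II)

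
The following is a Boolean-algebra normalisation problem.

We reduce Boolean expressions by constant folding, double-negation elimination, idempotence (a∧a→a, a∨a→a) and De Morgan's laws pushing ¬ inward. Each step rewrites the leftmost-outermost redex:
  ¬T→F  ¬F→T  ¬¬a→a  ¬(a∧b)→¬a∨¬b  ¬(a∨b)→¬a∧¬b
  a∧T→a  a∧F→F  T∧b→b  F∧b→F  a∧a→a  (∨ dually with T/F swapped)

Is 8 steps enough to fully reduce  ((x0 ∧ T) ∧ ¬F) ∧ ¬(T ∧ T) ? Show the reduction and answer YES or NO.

Answer: YES — reaches normal form F in 7 ≤ 8 steps

Reduction:
  start: ((x0 ∧ T) ∧ ¬F) ∧ ¬(T ∧ T)
  [1] (x0 ∧ ¬F) ∧ ¬(T ∧ T)
  [2] (x0 ∧ T) ∧ ¬(T ∧ T)
  [3] x0 ∧ ¬(T ∧ T)
  [4] x0 ∧ (¬T ∨ ¬T)
  [5] x0 ∧ ¬T
  [6] x0 ∧ F
  [7] F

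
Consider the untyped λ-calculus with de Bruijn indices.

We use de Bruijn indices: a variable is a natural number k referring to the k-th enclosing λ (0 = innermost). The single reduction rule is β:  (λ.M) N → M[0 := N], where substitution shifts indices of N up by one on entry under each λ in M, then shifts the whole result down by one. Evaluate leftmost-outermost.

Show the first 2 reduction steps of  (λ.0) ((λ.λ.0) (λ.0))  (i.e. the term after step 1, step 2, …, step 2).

  start: (λ.0) ((λ.λ.0) (λ.0))
  [1] (λ.λ.0) (λ.0)
  [2] λ.0

Answer: after 2 steps: λ.0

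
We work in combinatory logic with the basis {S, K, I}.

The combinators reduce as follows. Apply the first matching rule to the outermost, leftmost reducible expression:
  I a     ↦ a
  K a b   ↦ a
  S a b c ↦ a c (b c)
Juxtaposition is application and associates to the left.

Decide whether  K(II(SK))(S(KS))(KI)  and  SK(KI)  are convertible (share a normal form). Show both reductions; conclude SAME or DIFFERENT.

Answer: SAME — A ⇓ SK(KI), B ⇓ SK(KI)

Reduction:
Term A:
  start: K(II(SK))(S(KS))(KI)
  →1  II(SK)(KI)
  →2  I(SK)(KI)
  →3  SK(KI)

Term B:
  start: SK(KI)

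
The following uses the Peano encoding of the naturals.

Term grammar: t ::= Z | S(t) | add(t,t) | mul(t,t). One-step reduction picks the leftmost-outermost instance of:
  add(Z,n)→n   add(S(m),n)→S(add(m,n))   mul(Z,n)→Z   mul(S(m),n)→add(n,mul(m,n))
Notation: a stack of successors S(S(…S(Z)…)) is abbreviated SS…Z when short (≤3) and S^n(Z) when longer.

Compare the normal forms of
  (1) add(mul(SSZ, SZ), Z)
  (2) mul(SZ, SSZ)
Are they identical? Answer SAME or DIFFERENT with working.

Term A:
  start: add(mul(SSZ, SZ), Z)
  [1] add(add(SZ, mul(SZ, SZ)), Z)
  [2] add(S(add(Z, mul(SZ, SZ))), Z)
  [3] S(add(add(Z, mul(SZ, SZ)), Z))
  [4] S(add(mul(SZ, SZ), Z))
  [5] S(add(add(SZ, mul(Z, SZ)), Z))
  [6] S(add(S(add(Z, mul(Z, SZ))), Z))
  [7] S(S(add(add(Z, mul(Z, SZ)), Z)))
  [8] S(S(add(mul(Z, SZ), Z)))
  [9] S(S(add(Z, Z)))
  [10] SSZ

Term B:
  start: mul(SZ, SSZ)
  [1] add(SSZ, mul(Z, SSZ))
  [2] S(add(SZ, mul(Z, SSZ)))
  [3] S(S(add(Z, mul(Z, SSZ))))
  [4] S(S(mul(Z, SSZ)))
  [5] SSZ

Answer: SAME — A ⇓ SSZ, B ⇓ SSZ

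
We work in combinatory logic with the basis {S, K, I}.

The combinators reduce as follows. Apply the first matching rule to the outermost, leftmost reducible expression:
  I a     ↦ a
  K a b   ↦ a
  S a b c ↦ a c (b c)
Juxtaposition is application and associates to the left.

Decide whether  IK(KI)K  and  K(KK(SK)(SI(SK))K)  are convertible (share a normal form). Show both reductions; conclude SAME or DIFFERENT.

Term A:
  start: IK(KI)K
  [1] K(KI)K
  [2] KI

Term B:
  start: K(KK(SK)(SI(SK))K)
  [1] K(K(SI(SK))K)
  [2] K(SI(SK))

Answer: DIFFERENT — A ⇓ KI, B ⇓ K(SI(SK))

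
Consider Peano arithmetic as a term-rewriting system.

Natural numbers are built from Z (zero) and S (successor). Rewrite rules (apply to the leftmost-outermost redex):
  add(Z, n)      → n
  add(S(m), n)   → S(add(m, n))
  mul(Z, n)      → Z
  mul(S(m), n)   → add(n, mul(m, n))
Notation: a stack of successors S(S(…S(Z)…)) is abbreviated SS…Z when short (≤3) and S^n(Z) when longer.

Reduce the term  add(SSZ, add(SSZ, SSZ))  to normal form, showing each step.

  start: add(SSZ, add(SSZ, SSZ))
  step 1: S(add(SZ, add(SSZ, SSZ)))
  step 2: S(S(add(Z, add(SSZ, SSZ))))
  step 3: S(S(add(SSZ, SSZ)))
  step 4: S(S(S(add(SZ, SSZ))))
  step 5: S(S(S(S(add(Z, SSZ)))))
  step 6: S^6(Z)

Answer: normal form = S^6(Z)  (in 6 steps)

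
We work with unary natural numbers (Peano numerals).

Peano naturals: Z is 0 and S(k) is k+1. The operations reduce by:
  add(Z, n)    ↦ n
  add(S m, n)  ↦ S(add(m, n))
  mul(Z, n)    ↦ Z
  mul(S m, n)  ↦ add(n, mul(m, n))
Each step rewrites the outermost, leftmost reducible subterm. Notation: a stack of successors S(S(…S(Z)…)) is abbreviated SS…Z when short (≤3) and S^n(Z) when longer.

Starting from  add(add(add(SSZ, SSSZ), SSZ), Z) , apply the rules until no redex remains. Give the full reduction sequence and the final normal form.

Answer: normal form = S^7(Z)  (in 17 steps)

Working:
  start: add(add(add(SSZ, SSSZ), SSZ), Z)
  [1] add(add(S(add(SZ, SSSZ)), SSZ), Z)
  [2] add(S(add(add(SZ, SSSZ), SSZ)), Z)
  [3] S(add(add(add(SZ, SSSZ), SSZ), Z))
  [4] S(add(add(S(add(Z, SSSZ)), SSZ), Z))
  [5] S(add(S(add(add(Z, SSSZ), SSZ)), Z))
  [6] S(S(add(add(add(Z, SSSZ), SSZ), Z)))
  [7] S(S(add(add(SSSZ, SSZ), Z)))
  [8] S(S(add(S(add(SSZ, SSZ)), Z)))
  [9] S(S(S(add(add(SSZ, SSZ), Z))))
  [10] S(S(S(add(S(add(SZ, SSZ)), Z))))
  [11] S(S(S(S(add(add(SZ, SSZ), Z)))))
  [12] S(S(S(S(add(S(add(Z, SSZ)), Z)))))
  [13] S(S(S(S(S(add(add(Z, SSZ), Z))))))
  [14] S(S(S(S(S(add(SSZ, Z))))))
  [15] S(S(S(S(S(S(add(SZ, Z)))))))
  [16] S(S(S(S(S(S(S(add(Z, Z))))))))
  [17] S^7(Z)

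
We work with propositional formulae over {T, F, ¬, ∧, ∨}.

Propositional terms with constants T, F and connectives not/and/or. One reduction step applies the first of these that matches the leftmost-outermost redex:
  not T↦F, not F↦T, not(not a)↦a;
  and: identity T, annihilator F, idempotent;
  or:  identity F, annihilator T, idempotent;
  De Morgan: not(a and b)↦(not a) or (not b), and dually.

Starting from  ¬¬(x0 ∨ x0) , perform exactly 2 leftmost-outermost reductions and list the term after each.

Answer: after 2 steps: x0

Reduction:
  start: ¬¬(x0 ∨ x0)
  step 1: x0 ∨ x0
  step 2: x0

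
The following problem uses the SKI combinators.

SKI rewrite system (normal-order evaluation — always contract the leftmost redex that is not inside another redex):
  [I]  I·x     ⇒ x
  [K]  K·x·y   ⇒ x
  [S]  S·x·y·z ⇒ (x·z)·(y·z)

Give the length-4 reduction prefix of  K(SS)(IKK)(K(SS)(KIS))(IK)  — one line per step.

  start: K(SS)(IKK)(K(SS)(KIS))(IK)
  [1] SS(K(SS)(KIS))(IK)
  [2] S(IK)(K(SS)(KIS)(IK))
  [3] SK(K(SS)(KIS)(IK))
  [4] SK(SS(IK))

Answer: after 4 steps: SK(SS(IK))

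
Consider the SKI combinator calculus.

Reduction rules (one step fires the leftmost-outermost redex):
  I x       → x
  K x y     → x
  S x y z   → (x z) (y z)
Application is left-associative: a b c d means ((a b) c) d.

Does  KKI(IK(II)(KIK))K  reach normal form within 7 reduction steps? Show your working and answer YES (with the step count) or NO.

  start: KKI(IK(II)(KIK))K
  →1  K(IK(II)(KIK))K
  →2  IK(II)(KIK)
  →3  K(II)(KIK)
  →4  II
  →5  I

Answer: YES — reaches normal form I in 5 ≤ 7 steps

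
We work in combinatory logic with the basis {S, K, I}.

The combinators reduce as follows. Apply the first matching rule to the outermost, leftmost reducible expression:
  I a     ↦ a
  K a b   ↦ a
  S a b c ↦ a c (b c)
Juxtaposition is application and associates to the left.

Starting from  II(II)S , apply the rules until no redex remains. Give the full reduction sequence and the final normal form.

  start: II(II)S
  step 1: I(II)S
  step 2: IIS
  step 3: IS
  step 4: S

Answer: normal form = S  (in 4 steps)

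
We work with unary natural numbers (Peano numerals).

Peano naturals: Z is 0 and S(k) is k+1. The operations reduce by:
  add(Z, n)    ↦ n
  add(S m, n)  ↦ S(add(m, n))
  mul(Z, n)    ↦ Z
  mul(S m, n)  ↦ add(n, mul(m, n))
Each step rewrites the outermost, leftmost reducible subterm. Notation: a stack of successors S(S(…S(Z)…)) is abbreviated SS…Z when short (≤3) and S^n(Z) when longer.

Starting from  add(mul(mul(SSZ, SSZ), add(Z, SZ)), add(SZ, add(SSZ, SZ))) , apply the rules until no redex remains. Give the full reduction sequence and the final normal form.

  start: add(mul(mul(SSZ, SSZ), add(Z, SZ)), add(SZ, add(SSZ, SZ)))
  →1  add(mul(add(SSZ, mul(SZ, SSZ)), add(Z, SZ)), add(SZ, add(SSZ, SZ)))
  →2  add(mul(S(add(SZ, mul(SZ, SSZ))), add(Z, SZ)), add(SZ, add(SSZ, SZ)))
  →3  add(add(add(Z, SZ), mul(add(SZ, mul(SZ, SSZ)), add(Z, SZ))), add(SZ, add(SSZ, SZ)))
  →4  add(add(SZ, mul(add(SZ, mul(SZ, SSZ)), add(Z, SZ))), add(SZ, add(SSZ, SZ)))
  →5  add(S(add(Z, mul(add(SZ, mul(SZ, SSZ)), add(Z, SZ)))), add(SZ, add(SSZ, SZ)))
  →6  S(add(add(Z, mul(add(SZ, mul(SZ, SSZ)), add(Z, SZ))), add(SZ, add(SSZ, SZ))))
  →7  S(add(mul(add(SZ, mul(SZ, SSZ)), add(Z, SZ)), add(SZ, add(SSZ, SZ))))
  →8  S(add(mul(S(add(Z, mul(SZ, SSZ))), add(Z, SZ)), add(SZ, add(SSZ, SZ))))
  →9  S(add(add(add(Z, SZ), mul(add(Z, mul(SZ, SSZ)), add(Z, SZ))), add(SZ, add(SSZ, SZ))))
  →10  S(add(add(SZ, mul(add(Z, mul(SZ, SSZ)), add(Z, SZ))), add(SZ, add(SSZ, SZ))))
  →11  S(add(S(add(Z, mul(add(Z, mul(SZ, SSZ)), add(Z, SZ)))), add(SZ, add(SSZ, SZ))))
  →12  S(S(add(add(Z, mul(add(Z, mul(SZ, SSZ)), add(Z, SZ))), add(SZ, add(SSZ, SZ)))))
  →13  S(S(add(mul(add(Z, mul(SZ, SSZ)), add(Z, SZ)), add(SZ, add(SSZ, SZ)))))
  →14  S(S(add(mul(mul(SZ, SSZ), add(Z, SZ)), add(SZ, add(SSZ, SZ)))))
  →15  S(S(add(mul(add(SSZ, mul(Z, SSZ)), add(Z, SZ)), add(SZ, add(SSZ, SZ)))))
  →16  S(S(add(mul(S(add(SZ, mul(Z, SSZ))), add(Z, SZ)), add(SZ, add(SSZ, SZ)))))
  →17  S(S(add(add(add(Z, SZ), mul(add(SZ, mul(Z, SSZ)), add(Z, SZ))), add(SZ, add(SSZ, SZ)))))
  →18  S(S(add(add(SZ, mul(add(SZ, mul(Z, SSZ)), add(Z, SZ))), add(SZ, add(SSZ, SZ)))))
  →19  S(S(add(S(add(Z, mul(add(SZ, mul(Z, SSZ)), add(Z, SZ)))), add(SZ, add(SSZ, SZ)))))
  →20  S(S(S(add(add(Z, mul(add(SZ, mul(Z, SSZ)), add(Z, SZ))), add(SZ, add(SSZ, SZ))))))
  →21  S(S(S(add(mul(add(SZ, mul(Z, SSZ)), add(Z, SZ)), add(SZ, add(SSZ, SZ))))))
  →22  S(S(S(add(mul(S(add(Z, mul(Z, SSZ))), add(Z, SZ)), add(SZ, add(SSZ, SZ))))))
  →23  S(S(S(add(add(add(Z, SZ), mul(add(Z, mul(Z, SSZ)), add(Z, SZ))), add(SZ, add(SSZ, SZ))))))
  →24  S(S(S(add(add(SZ, mul(add(Z, mul(Z, SSZ)), add(Z, SZ))), add(SZ, add(SSZ, SZ))))))
  →25  S(S(S(add(S(add(Z, mul(add(Z, mul(Z, SSZ)), add(Z, SZ)))), add(SZ, add(SSZ, SZ))))))
  →26  S(S(S(S(add(add(Z, mul(add(Z, mul(Z, SSZ)), add(Z, SZ))), add(SZ, add(SSZ, SZ)))))))
  →27  S(S(S(S(add(mul(add(Z, mul(Z, SSZ)), add(Z, SZ)), add(SZ, add(SSZ, SZ)))))))
  →28  S(S(S(S(add(mul(mul(Z, SSZ), add(Z, SZ)), add(SZ, add(SSZ, SZ)))))))
  →29  S(S(S(S(add(mul(Z, add(Z, SZ)), add(SZ, add(SSZ, SZ)))))))
  →30  S(S(S(S(add(Z, add(SZ, add(SSZ, SZ)))))))
  →31  S(S(S(S(add(SZ, add(SSZ, SZ))))))
  →32  S(S(S(S(S(add(Z, add(SSZ, SZ)))))))
  →33  S(S(S(S(S(add(SSZ, SZ))))))
  →34  S(S(S(S(S(S(add(SZ, SZ)))))))
  →35  S(S(S(S(S(S(S(add(Z, SZ))))))))
  →36  S^8(Z)

Answer: normal form = S^8(Z)  (in 36 steps)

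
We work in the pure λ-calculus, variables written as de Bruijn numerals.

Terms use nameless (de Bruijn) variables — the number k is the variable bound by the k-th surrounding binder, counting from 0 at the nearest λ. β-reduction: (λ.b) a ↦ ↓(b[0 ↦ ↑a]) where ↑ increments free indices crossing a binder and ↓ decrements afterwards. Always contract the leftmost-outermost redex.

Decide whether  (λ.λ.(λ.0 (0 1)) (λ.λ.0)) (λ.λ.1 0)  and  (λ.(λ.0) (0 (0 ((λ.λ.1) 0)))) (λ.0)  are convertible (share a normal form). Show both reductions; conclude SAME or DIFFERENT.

Answer: SAME — A ⇓ λ.λ.0, B ⇓ λ.λ.0

Reduction:
Term A:
  start: (λ.λ.(λ.0 (0 1)) (λ.λ.0)) (λ.λ.1 0)
  step 1: λ.(λ.0 (0 1)) (λ.λ.0)
  step 2: λ.(λ.λ.0) ((λ.λ.0) 0)
  step 3: λ.λ.0

Term B:
  start: (λ.(λ.0) (0 (0 ((λ.λ.1) 0)))) (λ.0)
  step 1: (λ.0) ((λ.0) ((λ.0) ((λ.λ.1) (λ.0))))
  step 2: (λ.0) ((λ.0) ((λ.λ.1) (λ.0)))
  step 3: (λ.0) ((λ.λ.1) (λ.0))
  step 4: (λ.λ.1) (λ.0)
  step 5: λ.λ.0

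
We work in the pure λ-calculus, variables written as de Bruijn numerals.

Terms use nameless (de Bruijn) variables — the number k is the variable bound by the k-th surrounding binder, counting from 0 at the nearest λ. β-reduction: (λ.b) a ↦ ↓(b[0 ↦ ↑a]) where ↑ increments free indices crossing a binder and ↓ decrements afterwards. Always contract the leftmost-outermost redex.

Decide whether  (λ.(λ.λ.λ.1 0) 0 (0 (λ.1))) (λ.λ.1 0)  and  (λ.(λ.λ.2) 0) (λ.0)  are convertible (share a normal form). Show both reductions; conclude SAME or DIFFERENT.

Term A:
  start: (λ.(λ.λ.λ.1 0) 0 (0 (λ.1))) (λ.λ.1 0)
  step 1: (λ.λ.λ.1 0) (λ.λ.1 0) ((λ.λ.1 0) (λ.λ.λ.1 0))
  step 2: (λ.λ.1 0) ((λ.λ.1 0) (λ.λ.λ.1 0))
  step 3: λ.(λ.λ.1 0) (λ.λ.λ.1 0) 0
  step 4: λ.(λ.(λ.λ.λ.1 0) 0) 0
  step 5: λ.(λ.λ.λ.1 0) 0
  step 6: λ.λ.λ.1 0

Term B:
  start: (λ.(λ.λ.2) 0) (λ.0)
  step 1: (λ.λ.λ.0) (λ.0)
  step 2: λ.λ.0

Answer: DIFFERENT — A ⇓ λ.λ.λ.1 0, B ⇓ λ.λ.0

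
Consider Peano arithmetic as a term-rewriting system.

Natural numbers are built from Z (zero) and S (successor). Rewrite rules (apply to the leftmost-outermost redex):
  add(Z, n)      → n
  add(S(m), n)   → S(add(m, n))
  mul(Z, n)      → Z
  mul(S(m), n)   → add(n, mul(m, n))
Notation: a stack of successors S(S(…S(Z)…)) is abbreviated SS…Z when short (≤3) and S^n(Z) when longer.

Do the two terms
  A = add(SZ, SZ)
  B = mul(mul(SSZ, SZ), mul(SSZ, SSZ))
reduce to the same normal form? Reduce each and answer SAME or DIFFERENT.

Term A:
  start: add(SZ, SZ)
  step 1: S(add(Z, SZ))
  step 2: SSZ

Term B:
  start: mul(mul(SSZ, SZ), mul(SSZ, SSZ))
  step 1: mul(add(SZ, mul(SZ, SZ)), mul(SSZ, SSZ))
  step 2: mul(S(add(Z, mul(SZ, SZ))), mul(SSZ, SSZ))
  step 3: add(mul(SSZ, SSZ), mul(add(Z, mul(SZ, SZ)), mul(SSZ, SSZ)))
  step 4: add(add(SSZ, mul(SZ, SSZ)), mul(add(Z, mul(SZ, SZ)), mul(SSZ, SSZ)))
  step 5: add(S(add(SZ, mul(SZ, SSZ))), mul(add(Z, mul(SZ, SZ)), mul(SSZ, SSZ)))
  step 6: S(add(add(SZ, mul(SZ, SSZ)), mul(add(Z, mul(SZ, SZ)), mul(SSZ, SSZ))))
  step 7: S(add(S(add(Z, mul(SZ, SSZ))), mul(add(Z, mul(SZ, SZ)), mul(SSZ, SSZ))))
  step 8: S(S(add(add(Z, mul(SZ, SSZ)), mul(add(Z, mul(SZ, SZ)), mul(SSZ, SSZ)))))
  step 9: S(S(add(mul(SZ, SSZ), mul(add(Z, mul(SZ, SZ)), mul(SSZ, SSZ)))))
  step 10: S(S(add(add(SSZ, mul(Z, SSZ)), mul(add(Z, mul(SZ, SZ)), mul(SSZ, SSZ)))))
  step 11: S(S(add(S(add(SZ, mul(Z, SSZ))), mul(add(Z, mul(SZ, SZ)), mul(SSZ, SSZ)))))
  step 12: S(S(S(add(add(SZ, mul(Z, SSZ)), mul(add(Z, mul(SZ, SZ)), mul(SSZ, SSZ))))))
  step 13: S(S(S(add(S(add(Z, mul(Z, SSZ))), mul(add(Z, mul(SZ, SZ)), mul(SSZ, SSZ))))))
  step 14: S(S(S(S(add(add(Z, mul(Z, SSZ)), mul(add(Z, mul(SZ, SZ)), mul(SSZ, SSZ)))))))
  step 15: S(S(S(S(add(mul(Z, SSZ), mul(add(Z, mul(SZ, SZ)), mul(SSZ, SSZ)))))))
  step 16: S(S(S(S(add(Z, mul(add(Z, mul(SZ, SZ)), mul(SSZ, SSZ)))))))
  step 17: S(S(S(S(mul(add(Z, mul(SZ, SZ)), mul(SSZ, SSZ))))))
  step 18: S(S(S(S(mul(mul(SZ, SZ), mul(SSZ, SSZ))))))
  step 19: S(S(S(S(mul(add(SZ, mul(Z, SZ)), mul(SSZ, SSZ))))))
  step 20: S(S(S(S(mul(S(add(Z, mul(Z, SZ))), mul(SSZ, SSZ))))))
  step 21: S(S(S(S(add(mul(SSZ, SSZ), mul(add(Z, mul(Z, SZ)), mul(SSZ, SSZ)))))))
  step 22: S(S(S(S(add(add(SSZ, mul(SZ, SSZ)), mul(add(Z, mul(Z, SZ)), mul(SSZ, SSZ)))))))
  step 23: S(S(S(S(add(S(add(SZ, mul(SZ, SSZ))), mul(add(Z, mul(Z, SZ)), mul(SSZ, SSZ)))))))
  step 24: S(S(S(S(S(add(add(SZ, mul(SZ, SSZ)), mul(add(Z, mul(Z, SZ)), mul(SSZ, SSZ))))))))
  step 25: S(S(S(S(S(add(S(add(Z, mul(SZ, SSZ))), mul(add(Z, mul(Z, SZ)), mul(SSZ, SSZ))))))))
  step 26: S(S(S(S(S(S(add(add(Z, mul(SZ, SSZ)), mul(add(Z, mul(Z, SZ)), mul(SSZ, SSZ)))))))))
  step 27: S(S(S(S(S(S(add(mul(SZ, SSZ), mul(add(Z, mul(Z, SZ)), mul(SSZ, SSZ)))))))))
  step 28: S(S(S(S(S(S(add(add(SSZ, mul(Z, SSZ)), mul(add(Z, mul(Z, SZ)), mul(SSZ, SSZ)))))))))
  step 29: S(S(S(S(S(S(add(S(add(SZ, mul(Z, SSZ))), mul(add(Z, mul(Z, SZ)), mul(SSZ, SSZ)))))))))
  step 30: S(S(S(S(S(S(S(add(add(SZ, mul(Z, SSZ)), mul(add(Z, mul(Z, SZ)), mul(SSZ, SSZ))))))))))
  step 31: S(S(S(S(S(S(S(add(S(add(Z, mul(Z, SSZ))), mul(add(Z, mul(Z, SZ)), mul(SSZ, SSZ))))))))))
  step 32: S(S(S(S(S(S(S(S(add(add(Z, mul(Z, SSZ)), mul(add(Z, mul(Z, SZ)), mul(SSZ, SSZ)))))))))))
  step 33: S(S(S(S(S(S(S(S(add(mul(Z, SSZ), mul(add(Z, mul(Z, SZ)), mul(SSZ, SSZ)))))))))))
  step 34: S(S(S(S(S(S(S(S(add(Z, mul(add(Z, mul(Z, SZ)), mul(SSZ, SSZ)))))))))))
  step 35: S(S(S(S(S(S(S(S(mul(add(Z, mul(Z, SZ)), mul(SSZ, SSZ))))))))))
  step 36: S(S(S(S(S(S(S(S(mul(mul(Z, SZ), mul(SSZ, SSZ))))))))))
  step 37: S(S(S(S(S(S(S(S(mul(Z, mul(SSZ, SSZ))))))))))
  step 38: S^8(Z)

Answer: DIFFERENT — A ⇓ SSZ, B ⇓ S^8(Z)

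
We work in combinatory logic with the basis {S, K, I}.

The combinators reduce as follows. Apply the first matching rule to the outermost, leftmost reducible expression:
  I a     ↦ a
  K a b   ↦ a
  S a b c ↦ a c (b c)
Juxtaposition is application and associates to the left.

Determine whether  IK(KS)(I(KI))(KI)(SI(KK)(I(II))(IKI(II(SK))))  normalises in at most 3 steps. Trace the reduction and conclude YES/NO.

  start: IK(KS)(I(KI))(KI)(SI(KK)(I(II))(IKI(II(SK))))
  step 1: K(KS)(I(KI))(KI)(SI(KK)(I(II))(IKI(II(SK))))
  step 2: KS(KI)(SI(KK)(I(II))(IKI(II(SK))))
  step 3: S(SI(KK)(I(II))(IKI(II(SK))))

Answer: NO — after 3 steps the term is S(SI(KK)(I(II))(IKI(II(SK)))), not yet normal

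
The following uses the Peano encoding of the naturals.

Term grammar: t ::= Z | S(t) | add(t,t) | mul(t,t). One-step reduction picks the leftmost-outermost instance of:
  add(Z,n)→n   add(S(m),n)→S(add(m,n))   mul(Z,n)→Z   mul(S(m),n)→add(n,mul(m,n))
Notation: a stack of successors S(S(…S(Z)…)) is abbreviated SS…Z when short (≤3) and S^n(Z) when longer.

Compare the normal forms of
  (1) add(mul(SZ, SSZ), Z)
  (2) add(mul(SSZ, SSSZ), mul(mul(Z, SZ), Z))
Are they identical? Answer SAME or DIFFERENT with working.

Answer: DIFFERENT — A ⇓ SSZ, B ⇓ S^6(Z)

Derivation:
Term A:
  start: add(mul(SZ, SSZ), Z)
  [1] add(add(SSZ, mul(Z, SSZ)), Z)
  [2] add(S(add(SZ, mul(Z, SSZ))), Z)
  [3] S(add(add(SZ, mul(Z, SSZ)), Z))
  [4] S(add(S(add(Z, mul(Z, SSZ))), Z))
  [5] S(S(add(add(Z, mul(Z, SSZ)), Z)))
  [6] S(S(add(mul(Z, SSZ), Z)))
  [7] S(S(add(Z, Z)))
  [8] SSZ

Term B:
  start: add(mul(SSZ, SSSZ), mul(mul(Z, SZ), Z))
  [1] add(add(SSSZ, mul(SZ, SSSZ)), mul(mul(Z, SZ), Z))
  [2] add(S(add(SSZ, mul(SZ, SSSZ))), mul(mul(Z, SZ), Z))
  [3] S(add(add(SSZ, mul(SZ, SSSZ)), mul(mul(Z, SZ), Z)))
  [4] S(add(S(add(SZ, mul(SZ, SSSZ))), mul(mul(Z, SZ), Z)))
  [5] S(S(add(add(SZ, mul(SZ, SSSZ)), mul(mul(Z, SZ), Z))))
  [6] S(S(add(S(add(Z, mul(SZ, SSSZ))), mul(mul(Z, SZ), Z))))
  [7] S(S(S(add(add(Z, mul(SZ, SSSZ)), mul(mul(Z, SZ), Z)))))
  [8] S(S(S(add(mul(SZ, SSSZ), mul(mul(Z, SZ), Z)))))
  [9] S(S(S(add(add(SSSZ, mul(Z, SSSZ)), mul(mul(Z, SZ), Z)))))
  [10] S(S(S(add(S(add(SSZ, mul(Z, SSSZ))), mul(mul(Z, SZ), Z)))))
  [11] S(S(S(S(add(add(SSZ, mul(Z, SSSZ)), mul(mul(Z, SZ), Z))))))
  [12] S(S(S(S(add(S(add(SZ, mul(Z, SSSZ))), mul(mul(Z, SZ), Z))))))
  [13] S(S(S(S(S(add(add(SZ, mul(Z, SSSZ)), mul(mul(Z, SZ), Z)))))))
  [14] S(S(S(S(S(add(S(add(Z, mul(Z, SSSZ))), mul(mul(Z, SZ), Z)))))))
  [15] S(S(S(S(S(S(add(add(Z, mul(Z, SSSZ)), mul(mul(Z, SZ), Z))))))))
  [16] S(S(S(S(S(S(add(mul(Z, SSSZ), mul(mul(Z, SZ), Z))))))))
  [17] S(S(S(S(S(S(add(Z, mul(mul(Z, SZ), Z))))))))
  [18] S(S(S(S(S(S(mul(mul(Z, SZ), Z)))))))
  [19] S(S(S(S(S(S(mul(Z, Z)))))))
  [20] S^6(Z)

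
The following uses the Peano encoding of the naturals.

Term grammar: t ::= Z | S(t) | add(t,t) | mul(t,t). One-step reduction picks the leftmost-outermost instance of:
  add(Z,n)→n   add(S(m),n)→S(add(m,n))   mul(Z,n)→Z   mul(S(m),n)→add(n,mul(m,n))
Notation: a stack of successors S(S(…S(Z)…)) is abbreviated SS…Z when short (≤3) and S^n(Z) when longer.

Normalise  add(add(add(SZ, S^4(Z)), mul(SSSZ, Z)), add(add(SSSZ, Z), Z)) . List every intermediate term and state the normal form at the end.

  start: add(add(add(SZ, S^4(Z)), mul(SSSZ, Z)), add(add(SSSZ, Z), Z))
  [1] add(add(S(add(Z, S^4(Z))), mul(SSSZ, Z)), add(add(SSSZ, Z), Z))
  [2] add(S(add(add(Z, S^4(Z)), mul(SSSZ, Z))), add(add(SSSZ, Z), Z))
  [3] S(add(add(add(Z, S^4(Z)), mul(SSSZ, Z)), add(add(SSSZ, Z), Z)))
  [4] S(add(add(S^4(Z), mul(SSSZ, Z)), add(add(SSSZ, Z), Z)))
  [5] S(add(S(add(SSSZ, mul(SSSZ, Z))), add(add(SSSZ, Z), Z)))
  [6] S(S(add(add(SSSZ, mul(SSSZ, Z)), add(add(SSSZ, Z), Z))))
  [7] S(S(add(S(add(SSZ, mul(SSSZ, Z))), add(add(SSSZ, Z), Z))))
  [8] S(S(S(add(add(SSZ, mul(SSSZ, Z)), add(add(SSSZ, Z), Z)))))
  [9] S(S(S(add(S(add(SZ, mul(SSSZ, Z))), add(add(SSSZ, Z), Z)))))
  [10] S(S(S(S(add(add(SZ, mul(SSSZ, Z)), add(add(SSSZ, Z), Z))))))
  [11] S(S(S(S(add(S(add(Z, mul(SSSZ, Z))), add(add(SSSZ, Z), Z))))))
  [12] S(S(S(S(S(add(add(Z, mul(SSSZ, Z)), add(add(SSSZ, Z), Z)))))))
  [13] S(S(S(S(S(add(mul(SSSZ, Z), add(add(SSSZ, Z), Z)))))))
  [14] S(S(S(S(S(add(add(Z, mul(SSZ, Z)), add(add(SSSZ, Z), Z)))))))
  [15] S(S(S(S(S(add(mul(SSZ, Z), add(add(SSSZ, Z), Z)))))))
  [16] S(S(S(S(S(add(add(Z, mul(SZ, Z)), add(add(SSSZ, Z), Z)))))))
  [17] S(S(S(S(S(add(mul(SZ, Z), add(add(SSSZ, Z), Z)))))))
  [18] S(S(S(S(S(add(add(Z, mul(Z, Z)), add(add(SSSZ, Z), Z)))))))
  [19] S(S(S(S(S(add(mul(Z, Z), add(add(SSSZ, Z), Z)))))))
  [20] S(S(S(S(S(add(Z, add(add(SSSZ, Z), Z)))))))
  [21] S(S(S(S(S(add(add(SSSZ, Z), Z))))))
  [22] S(S(S(S(S(add(S(add(SSZ, Z)), Z))))))
  [23] S(S(S(S(S(S(add(add(SSZ, Z), Z)))))))
  [24] S(S(S(S(S(S(add(S(add(SZ, Z)), Z)))))))
  [25] S(S(S(S(S(S(S(add(add(SZ, Z), Z))))))))
  [26] S(S(S(S(S(S(S(add(S(add(Z, Z)), Z))))))))
  [27] S(S(S(S(S(S(S(S(add(add(Z, Z), Z)))))))))
  [28] S(S(S(S(S(S(S(S(add(Z, Z)))))))))
  [29] S^8(Z)

Answer: normal form = S^8(Z)  (in 29 steps)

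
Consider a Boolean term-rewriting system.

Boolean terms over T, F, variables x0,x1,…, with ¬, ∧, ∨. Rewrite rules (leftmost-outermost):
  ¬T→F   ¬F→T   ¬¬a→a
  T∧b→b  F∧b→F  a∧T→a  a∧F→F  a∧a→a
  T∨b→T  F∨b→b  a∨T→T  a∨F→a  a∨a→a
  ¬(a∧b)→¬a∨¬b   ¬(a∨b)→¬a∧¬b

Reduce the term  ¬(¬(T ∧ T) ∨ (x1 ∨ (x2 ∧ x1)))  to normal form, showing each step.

  start: ¬(¬(T ∧ T) ∨ (x1 ∨ (x2 ∧ x1)))
  step 1: ¬¬(T ∧ T) ∧ ¬(x1 ∨ (x2 ∧ x1))
  step 2: (T ∧ T) ∧ ¬(x1 ∨ (x2 ∧ x1))
  step 3: T ∧ ¬(x1 ∨ (x2 ∧ x1))
  step 4: ¬(x1 ∨ (x2 ∧ x1))
  step 5: ¬x1 ∧ ¬(x2 ∧ x1)
  step 6: ¬x1 ∧ (¬x2 ∨ ¬x1)

Answer: normal form = ¬x1 ∧ (¬x2 ∨ ¬x1)  (in 6 steps)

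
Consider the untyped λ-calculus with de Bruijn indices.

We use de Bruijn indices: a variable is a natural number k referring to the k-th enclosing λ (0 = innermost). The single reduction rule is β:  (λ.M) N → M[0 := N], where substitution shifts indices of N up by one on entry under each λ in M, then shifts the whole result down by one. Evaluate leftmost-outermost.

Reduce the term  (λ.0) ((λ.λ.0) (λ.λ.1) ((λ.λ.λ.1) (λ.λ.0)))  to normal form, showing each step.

Answer: normal form = λ.λ.1  (in 4 steps)

Derivation:
  start: (λ.0) ((λ.λ.0) (λ.λ.1) ((λ.λ.λ.1) (λ.λ.0)))
  step 1: (λ.λ.0) (λ.λ.1) ((λ.λ.λ.1) (λ.λ.0))
  step 2: (λ.0) ((λ.λ.λ.1) (λ.λ.0))
  step 3: (λ.λ.λ.1) (λ.λ.0)
  step 4: λ.λ.1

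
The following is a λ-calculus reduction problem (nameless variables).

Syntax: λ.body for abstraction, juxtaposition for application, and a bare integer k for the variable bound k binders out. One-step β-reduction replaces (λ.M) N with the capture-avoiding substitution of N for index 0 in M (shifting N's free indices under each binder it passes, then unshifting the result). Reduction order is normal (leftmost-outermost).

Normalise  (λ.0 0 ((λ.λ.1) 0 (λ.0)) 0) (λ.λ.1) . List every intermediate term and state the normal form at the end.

Answer: normal form = λ.λ.λ.1  (in 4 steps)

Derivation:
  start: (λ.0 0 ((λ.λ.1) 0 (λ.0)) 0) (λ.λ.1)
  →1  (λ.λ.1) (λ.λ.1) ((λ.λ.1) (λ.λ.1) (λ.0)) (λ.λ.1)
  →2  (λ.λ.λ.1) ((λ.λ.1) (λ.λ.1) (λ.0)) (λ.λ.1)
  →3  (λ.λ.1) (λ.λ.1)
  →4  λ.λ.λ.1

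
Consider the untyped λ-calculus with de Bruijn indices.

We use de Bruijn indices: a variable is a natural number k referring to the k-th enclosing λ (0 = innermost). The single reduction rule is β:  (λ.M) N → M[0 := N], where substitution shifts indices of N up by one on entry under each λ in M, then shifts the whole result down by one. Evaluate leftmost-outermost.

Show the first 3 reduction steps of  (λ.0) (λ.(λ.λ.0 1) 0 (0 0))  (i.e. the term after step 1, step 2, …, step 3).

  start: (λ.0) (λ.(λ.λ.0 1) 0 (0 0))
  →1  λ.(λ.λ.0 1) 0 (0 0)
  →2  λ.(λ.0 1) (0 0)
  →3  λ.0 0 0

Answer: after 3 steps: λ.0 0 0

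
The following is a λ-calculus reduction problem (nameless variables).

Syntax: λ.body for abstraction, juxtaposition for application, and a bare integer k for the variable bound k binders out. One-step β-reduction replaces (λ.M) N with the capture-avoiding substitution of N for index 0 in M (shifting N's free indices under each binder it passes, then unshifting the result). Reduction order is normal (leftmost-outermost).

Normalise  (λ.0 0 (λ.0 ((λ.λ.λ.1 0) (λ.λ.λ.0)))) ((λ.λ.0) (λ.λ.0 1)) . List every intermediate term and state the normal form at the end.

  start: (λ.0 0 (λ.0 ((λ.λ.λ.1 0) (λ.λ.λ.0)))) ((λ.λ.0) (λ.λ.0 1))
  →1  (λ.λ.0) (λ.λ.0 1) ((λ.λ.0) (λ.λ.0 1)) (λ.0 ((λ.λ.λ.1 0) (λ.λ.λ.0)))
  →2  (λ.0) ((λ.λ.0) (λ.λ.0 1)) (λ.0 ((λ.λ.λ.1 0) (λ.λ.λ.0)))
  →3  (λ.λ.0) (λ.λ.0 1) (λ.0 ((λ.λ.λ.1 0) (λ.λ.λ.0)))
  →4  (λ.0) (λ.0 ((λ.λ.λ.1 0) (λ.λ.λ.0)))
  →5  λ.0 ((λ.λ.λ.1 0) (λ.λ.λ.0))
  →6  λ.0 (λ.λ.1 0)

Answer: normal form = λ.0 (λ.λ.1 0)  (in 6 steps)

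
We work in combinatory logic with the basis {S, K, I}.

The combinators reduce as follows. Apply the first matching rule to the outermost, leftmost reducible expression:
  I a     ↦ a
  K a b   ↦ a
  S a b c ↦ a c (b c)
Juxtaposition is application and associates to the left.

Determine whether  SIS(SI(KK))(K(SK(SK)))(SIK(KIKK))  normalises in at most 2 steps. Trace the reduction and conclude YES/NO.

  start: SIS(SI(KK))(K(SK(SK)))(SIK(KIKK))
  step 1: I(SI(KK))(S(SI(KK)))(K(SK(SK)))(SIK(KIKK))
  step 2: SI(KK)(S(SI(KK)))(K(SK(SK)))(SIK(KIKK))

Answer: NO — after 2 steps the term is SI(KK)(S(SI(KK)))(K(SK(SK)))(SIK(KIKK)), not yet normal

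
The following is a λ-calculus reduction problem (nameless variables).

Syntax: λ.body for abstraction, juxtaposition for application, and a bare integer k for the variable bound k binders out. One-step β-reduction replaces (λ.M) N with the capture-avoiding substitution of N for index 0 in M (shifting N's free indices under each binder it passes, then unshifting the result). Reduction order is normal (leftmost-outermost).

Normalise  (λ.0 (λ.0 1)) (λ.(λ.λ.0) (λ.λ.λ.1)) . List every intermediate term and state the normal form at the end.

Answer: normal form = λ.0  (in 3 steps)

Derivation:
  start: (λ.0 (λ.0 1)) (λ.(λ.λ.0) (λ.λ.λ.1))
  →1  (λ.(λ.λ.0) (λ.λ.λ.1)) (λ.0 (λ.(λ.λ.0) (λ.λ.λ.1)))
  →2  (λ.λ.0) (λ.λ.λ.1)
  →3  λ.0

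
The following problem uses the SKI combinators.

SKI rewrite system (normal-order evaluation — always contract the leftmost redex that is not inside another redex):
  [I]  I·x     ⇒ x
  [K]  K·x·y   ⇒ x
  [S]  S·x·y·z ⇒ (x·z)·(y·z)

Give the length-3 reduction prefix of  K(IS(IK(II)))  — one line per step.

Answer: after 3 steps: K(S(KI))

Working:
  start: K(IS(IK(II)))
  [1] K(S(IK(II)))
  [2] K(S(K(II)))
  [3] K(S(KI))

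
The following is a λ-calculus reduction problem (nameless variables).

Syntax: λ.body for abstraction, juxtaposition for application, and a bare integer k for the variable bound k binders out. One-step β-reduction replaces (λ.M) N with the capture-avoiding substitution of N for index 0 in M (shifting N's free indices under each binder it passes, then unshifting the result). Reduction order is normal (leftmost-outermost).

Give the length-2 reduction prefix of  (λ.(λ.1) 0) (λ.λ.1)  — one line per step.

  start: (λ.(λ.1) 0) (λ.λ.1)
  →1  (λ.λ.λ.1) (λ.λ.1)
  →2  λ.λ.1

Answer: after 2 steps: λ.λ.1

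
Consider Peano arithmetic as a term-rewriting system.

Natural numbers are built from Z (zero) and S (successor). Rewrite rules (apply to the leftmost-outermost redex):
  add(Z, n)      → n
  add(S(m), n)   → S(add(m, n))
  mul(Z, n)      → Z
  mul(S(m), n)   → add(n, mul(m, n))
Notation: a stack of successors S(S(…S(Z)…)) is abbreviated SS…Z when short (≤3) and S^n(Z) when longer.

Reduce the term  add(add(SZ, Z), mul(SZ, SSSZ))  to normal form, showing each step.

  start: add(add(SZ, Z), mul(SZ, SSSZ))
  step 1: add(S(add(Z, Z)), mul(SZ, SSSZ))
  step 2: S(add(add(Z, Z), mul(SZ, SSSZ)))
  step 3: S(add(Z, mul(SZ, SSSZ)))
  step 4: S(mul(SZ, SSSZ))
  step 5: S(add(SSSZ, mul(Z, SSSZ)))
  step 6: S(S(add(SSZ, mul(Z, SSSZ))))
  step 7: S(S(S(add(SZ, mul(Z, SSSZ)))))
  step 8: S(S(S(S(add(Z, mul(Z, SSSZ))))))
  step 9: S(S(S(S(mul(Z, SSSZ)))))
  step 10: S^4(Z)

Answer: normal form = S^4(Z)  (in 10 steps)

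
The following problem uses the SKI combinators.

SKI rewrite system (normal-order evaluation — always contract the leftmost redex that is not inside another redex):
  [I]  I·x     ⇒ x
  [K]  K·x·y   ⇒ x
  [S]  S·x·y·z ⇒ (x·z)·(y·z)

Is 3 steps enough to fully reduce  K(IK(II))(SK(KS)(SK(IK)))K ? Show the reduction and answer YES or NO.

  start: K(IK(II))(SK(KS)(SK(IK)))K
  [1] IK(II)K
  [2] K(II)K
  [3] II

Answer: NO — after 3 steps the term is II, not yet normal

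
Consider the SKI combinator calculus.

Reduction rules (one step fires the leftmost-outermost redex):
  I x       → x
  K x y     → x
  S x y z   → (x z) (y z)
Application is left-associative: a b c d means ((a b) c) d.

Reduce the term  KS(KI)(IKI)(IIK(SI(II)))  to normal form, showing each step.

Answer: normal form = S(KI)(K(SII))  (in 5 steps)

Working:
  start: KS(KI)(IKI)(IIK(SI(II)))
  [1] S(IKI)(IIK(SI(II)))
  [2] S(KI)(IIK(SI(II)))
  [3] S(KI)(IK(SI(II)))
  [4] S(KI)(K(SI(II)))
  [5] S(KI)(K(SII))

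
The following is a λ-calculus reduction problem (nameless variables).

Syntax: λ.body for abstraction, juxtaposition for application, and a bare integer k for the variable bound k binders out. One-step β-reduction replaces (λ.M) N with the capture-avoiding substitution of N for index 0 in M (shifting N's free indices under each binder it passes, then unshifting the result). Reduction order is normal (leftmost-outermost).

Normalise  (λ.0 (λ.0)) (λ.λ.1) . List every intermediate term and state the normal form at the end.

Answer: normal form = λ.λ.0  (in 2 steps)

Reduction:
  start: (λ.0 (λ.0)) (λ.λ.1)
  step 1: (λ.λ.1) (λ.0)
  step 2: λ.λ.0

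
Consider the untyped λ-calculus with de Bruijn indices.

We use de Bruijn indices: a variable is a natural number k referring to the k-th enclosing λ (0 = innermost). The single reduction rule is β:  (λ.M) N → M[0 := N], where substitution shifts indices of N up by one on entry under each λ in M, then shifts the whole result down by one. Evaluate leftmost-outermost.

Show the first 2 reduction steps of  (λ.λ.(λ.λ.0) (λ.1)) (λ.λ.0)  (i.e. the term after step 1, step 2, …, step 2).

Answer: after 2 steps: λ.λ.0

Reduction:
  start: (λ.λ.(λ.λ.0) (λ.1)) (λ.λ.0)
  step 1: λ.(λ.λ.0) (λ.1)
  step 2: λ.λ.0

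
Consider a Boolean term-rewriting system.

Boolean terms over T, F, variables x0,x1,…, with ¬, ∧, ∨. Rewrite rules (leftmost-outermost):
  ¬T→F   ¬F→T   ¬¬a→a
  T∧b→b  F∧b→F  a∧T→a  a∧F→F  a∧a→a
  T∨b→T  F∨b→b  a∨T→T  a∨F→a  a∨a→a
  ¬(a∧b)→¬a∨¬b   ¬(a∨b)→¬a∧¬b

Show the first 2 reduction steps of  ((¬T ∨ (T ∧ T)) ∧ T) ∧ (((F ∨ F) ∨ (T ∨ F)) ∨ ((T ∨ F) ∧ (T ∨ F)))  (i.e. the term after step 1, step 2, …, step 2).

Answer: after 2 steps: (F ∨ (T ∧ T)) ∧ (((F ∨ F) ∨ (T ∨ F)) ∨ ((T ∨ F) ∧ (T ∨ F)))

Derivation:
  start: ((¬T ∨ (T ∧ T)) ∧ T) ∧ (((F ∨ F) ∨ (T ∨ F)) ∨ ((T ∨ F) ∧ (T ∨ F)))
  →1  (¬T ∨ (T ∧ T)) ∧ (((F ∨ F) ∨ (T ∨ F)) ∨ ((T ∨ F) ∧ (T ∨ F)))
  →2  (F ∨ (T ∧ T)) ∧ (((F ∨ F) ∨ (T ∨ F)) ∨ ((T ∨ F) ∧ (T ∨ F)))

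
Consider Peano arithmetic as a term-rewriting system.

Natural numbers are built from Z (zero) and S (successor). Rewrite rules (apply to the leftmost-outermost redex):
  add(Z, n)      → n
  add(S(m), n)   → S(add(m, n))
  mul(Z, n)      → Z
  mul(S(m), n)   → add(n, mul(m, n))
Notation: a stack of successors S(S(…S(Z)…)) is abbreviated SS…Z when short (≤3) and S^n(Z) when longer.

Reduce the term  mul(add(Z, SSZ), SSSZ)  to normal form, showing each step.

  start: mul(add(Z, SSZ), SSSZ)
  [1] mul(SSZ, SSSZ)
  [2] add(SSSZ, mul(SZ, SSSZ))
  [3] S(add(SSZ, mul(SZ, SSSZ)))
  [4] S(S(add(SZ, mul(SZ, SSSZ))))
  [5] S(S(S(add(Z, mul(SZ, SSSZ)))))
  [6] S(S(S(mul(SZ, SSSZ))))
  [7] S(S(S(add(SSSZ, mul(Z, SSSZ)))))
  [8] S(S(S(S(add(SSZ, mul(Z, SSSZ))))))
  [9] S(S(S(S(S(add(SZ, mul(Z, SSSZ)))))))
  [10] S(S(S(S(S(S(add(Z, mul(Z, SSSZ))))))))
  [11] S(S(S(S(S(S(mul(Z, SSSZ)))))))
  [12] S^6(Z)

Answer: normal form = S^6(Z)  (in 12 steps)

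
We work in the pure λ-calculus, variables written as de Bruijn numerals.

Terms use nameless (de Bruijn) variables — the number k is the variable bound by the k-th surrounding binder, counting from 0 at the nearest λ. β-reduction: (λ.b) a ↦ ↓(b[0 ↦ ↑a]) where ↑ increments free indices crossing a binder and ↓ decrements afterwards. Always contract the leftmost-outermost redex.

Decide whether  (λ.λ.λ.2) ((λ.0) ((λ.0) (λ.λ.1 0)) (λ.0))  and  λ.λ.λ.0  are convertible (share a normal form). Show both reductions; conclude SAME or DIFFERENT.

Answer: SAME — A ⇓ λ.λ.λ.0, B ⇓ λ.λ.λ.0

Derivation:
Term A:
  start: (λ.λ.λ.2) ((λ.0) ((λ.0) (λ.λ.1 0)) (λ.0))
  step 1: λ.λ.(λ.0) ((λ.0) (λ.λ.1 0)) (λ.0)
  step 2: λ.λ.(λ.0) (λ.λ.1 0) (λ.0)
  step 3: λ.λ.(λ.λ.1 0) (λ.0)
  step 4: λ.λ.λ.(λ.0) 0
  step 5: λ.λ.λ.0

Term B:
  start: λ.λ.λ.0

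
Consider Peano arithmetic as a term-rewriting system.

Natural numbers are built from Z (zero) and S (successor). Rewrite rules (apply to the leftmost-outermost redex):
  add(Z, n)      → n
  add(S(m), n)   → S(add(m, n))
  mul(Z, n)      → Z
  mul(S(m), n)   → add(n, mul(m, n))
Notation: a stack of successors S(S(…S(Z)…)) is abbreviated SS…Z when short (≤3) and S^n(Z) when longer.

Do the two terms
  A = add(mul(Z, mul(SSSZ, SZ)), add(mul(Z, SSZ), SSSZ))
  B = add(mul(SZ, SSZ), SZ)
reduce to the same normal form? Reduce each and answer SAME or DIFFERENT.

Term A:
  start: add(mul(Z, mul(SSSZ, SZ)), add(mul(Z, SSZ), SSSZ))
  →1  add(Z, add(mul(Z, SSZ), SSSZ))
  →2  add(mul(Z, SSZ), SSSZ)
  →3  add(Z, SSSZ)
  →4  SSSZ

Term B:
  start: add(mul(SZ, SSZ), SZ)
  →1  add(add(SSZ, mul(Z, SSZ)), SZ)
  →2  add(S(add(SZ, mul(Z, SSZ))), SZ)
  →3  S(add(add(SZ, mul(Z, SSZ)), SZ))
  →4  S(add(S(add(Z, mul(Z, SSZ))), SZ))
  →5  S(S(add(add(Z, mul(Z, SSZ)), SZ)))
  →6  S(S(add(mul(Z, SSZ), SZ)))
  →7  S(S(add(Z, SZ)))
  →8  SSSZ

Answer: SAME — A ⇓ SSSZ, B ⇓ SSSZ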